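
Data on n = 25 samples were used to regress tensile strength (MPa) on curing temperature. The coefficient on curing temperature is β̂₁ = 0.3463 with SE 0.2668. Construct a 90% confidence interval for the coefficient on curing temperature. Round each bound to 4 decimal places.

(-0.1110, 0.8036)

df = n − 2 = 25 − 2 = 23.
t* = t_{0.05, 23} = 1.713872.
Margin = t* × SE = 1.713872 × 0.2668 = 0.457261.
CI: 0.3463 ± 0.457261 → (-0.1110, 0.8036).
With 90% confidence, each one-unit increase in curing temperature is associated with a change of between -0.1110 and 0.8036 MPa in tensile strength.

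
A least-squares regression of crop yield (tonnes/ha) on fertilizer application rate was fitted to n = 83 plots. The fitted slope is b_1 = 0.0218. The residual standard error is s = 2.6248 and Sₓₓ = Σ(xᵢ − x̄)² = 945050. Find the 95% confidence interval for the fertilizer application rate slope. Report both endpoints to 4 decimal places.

(0.0164, 0.0272)

SE(b_1) = s/√Sₓₓ = 2.6248/√945050 = 0.00270003.
df = n − 2 = 81.
t* = t_{0.025, 81} = 1.989686.
Margin = t* × SE = 1.989686 × 0.00270003 = 0.005372.
CI: 0.0218 ± 0.005372 → (0.0164, 0.0272).
With 95% confidence, each one-unit increase in fertilizer application rate is associated with a change of between 0.0164 and 0.0272 tonnes/ha in crop yield.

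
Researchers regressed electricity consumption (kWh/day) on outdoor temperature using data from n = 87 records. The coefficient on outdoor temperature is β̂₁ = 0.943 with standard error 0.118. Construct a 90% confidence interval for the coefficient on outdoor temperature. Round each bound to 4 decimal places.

df = n − 2 = 87 − 2 = 85.
t* = t_{0.05, 85} = 1.662978.
Margin = t* × SE = 1.662978 × 0.118 = 0.196231.
CI: 0.943 ± 0.196231 → (0.7468, 1.1392).
With 90% confidence, each one-unit increase in outdoor temperature is associated with a change of between 0.7468 and 1.1392 kWh/day in electricity consumption.

(0.7468, 1.1392)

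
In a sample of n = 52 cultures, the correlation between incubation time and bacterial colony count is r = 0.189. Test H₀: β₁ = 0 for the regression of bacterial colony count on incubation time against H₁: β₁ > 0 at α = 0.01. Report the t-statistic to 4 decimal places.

t = r·√(n − 2)/√(1 − r²) = 0.189·√50/√0.964279 = 1.3610.
df = n − 2 = 50.
One-sided p ≈ 0.0898, which is ≥ 0.01, so fail to reject H₀.
The data do not give significant evidence of a linear association between incubation time and bacterial colony count.

t = 1.3610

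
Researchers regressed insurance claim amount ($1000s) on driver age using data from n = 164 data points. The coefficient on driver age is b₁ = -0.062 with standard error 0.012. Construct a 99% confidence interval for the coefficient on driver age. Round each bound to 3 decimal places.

df = n − 2 = 164 − 2 = 162.
t* = t_{0.005, 162} = 2.606518.
Margin = t* × SE = 2.606518 × 0.012 = 0.03128.
CI: -0.062 ± 0.03128 → (-0.093, -0.031).
With 99% confidence, each one-unit increase in driver age is associated with a change of between -0.093 and -0.031 $1000s in insurance claim amount.

(-0.093, -0.031)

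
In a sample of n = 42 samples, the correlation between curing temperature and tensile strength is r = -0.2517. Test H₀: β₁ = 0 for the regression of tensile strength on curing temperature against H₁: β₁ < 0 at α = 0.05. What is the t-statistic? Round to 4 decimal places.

t = -1.6448

t = r·√(n − 2)/√(1 − r²) = -0.2517·√40/√0.936647 = -1.6448.
df = n − 2 = 40.
One-sided p ≈ 0.0539, which is ≥ 0.05, so fail to reject H₀.
The data do not give significant evidence of a linear association between curing temperature and tensile strength.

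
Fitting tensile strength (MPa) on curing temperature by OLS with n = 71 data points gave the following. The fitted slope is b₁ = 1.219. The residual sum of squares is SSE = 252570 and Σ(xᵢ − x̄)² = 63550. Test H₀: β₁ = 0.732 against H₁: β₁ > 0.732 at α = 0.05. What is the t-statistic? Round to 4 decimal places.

MSE = SSE/(n − 2) = 252570/69 = 3660.43.
SE(b₁) = √(MSE/Sₓₓ) = √(3660.43/63550) = 0.239999.
t = (1.219 − 0.732) / 0.239999 = 2.0292.
df = n − 2 = 69.
One-sided p ≈ 0.0231, which is < 0.05, so reject H₀.
There is evidence that the true slope on curing temperature exceeds 0.732 MPa per unit.

t = 2.0292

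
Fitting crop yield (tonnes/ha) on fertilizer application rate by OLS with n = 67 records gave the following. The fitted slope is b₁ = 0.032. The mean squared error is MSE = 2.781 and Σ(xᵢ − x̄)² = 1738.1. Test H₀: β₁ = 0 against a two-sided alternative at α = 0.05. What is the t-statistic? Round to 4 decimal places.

SE(b₁) = √(MSE/Sₓₓ) = √(2.781/1738.1) = 0.0400003.
t = 0.032 / 0.0400003 = 0.8000.
df = n − 2 = 65.
Two-sided p ≈ 0.4266, which is ≥ 0.05, so fail to reject H₀.
The data do not give significant evidence of an association between fertilizer application rate and crop yield.

t = 0.8000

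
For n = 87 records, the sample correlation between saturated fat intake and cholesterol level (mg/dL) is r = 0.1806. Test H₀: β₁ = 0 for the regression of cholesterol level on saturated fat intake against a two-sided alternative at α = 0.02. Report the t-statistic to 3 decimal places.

t = r·√(n − 2)/√(1 − r²) = 0.1806·√85/√0.967384 = 1.693.
df = n − 2 = 85.
Two-sided p ≈ 0.0941, which is ≥ 0.02, so fail to reject H₀.
The data do not give significant evidence of a linear association between saturated fat intake and cholesterol level.

t = 1.693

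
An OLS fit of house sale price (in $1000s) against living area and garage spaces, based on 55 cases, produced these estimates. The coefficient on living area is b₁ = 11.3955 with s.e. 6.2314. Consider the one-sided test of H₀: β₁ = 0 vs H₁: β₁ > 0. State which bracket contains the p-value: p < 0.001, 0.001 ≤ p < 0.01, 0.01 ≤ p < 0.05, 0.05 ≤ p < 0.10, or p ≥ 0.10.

0.01 ≤ p < 0.05

t = 11.3955 / 6.2314 = 1.829.
df = n − k − 1 = 55 − 2 − 1 = 52.
One-sided p = P(T_{52} > t) ≈ 0.0366.
So 0.01 ≤ p < 0.05.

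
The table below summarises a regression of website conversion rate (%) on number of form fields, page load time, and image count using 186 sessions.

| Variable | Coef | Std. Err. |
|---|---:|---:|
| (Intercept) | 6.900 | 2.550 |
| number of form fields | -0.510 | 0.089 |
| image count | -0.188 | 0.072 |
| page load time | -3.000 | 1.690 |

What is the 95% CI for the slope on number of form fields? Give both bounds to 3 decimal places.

Read off: b = -0.510, SE = 0.089 for number of form fields.
df = n − k − 1 = 186 − 3 − 1 = 182.
t* = t_{0.025, 182} = 1.973084.
Margin = t* × SE = 1.973084 × 0.089 = 0.17560.
CI: -0.510 ± 0.17560 → (-0.686, -0.334).

(-0.686, -0.334)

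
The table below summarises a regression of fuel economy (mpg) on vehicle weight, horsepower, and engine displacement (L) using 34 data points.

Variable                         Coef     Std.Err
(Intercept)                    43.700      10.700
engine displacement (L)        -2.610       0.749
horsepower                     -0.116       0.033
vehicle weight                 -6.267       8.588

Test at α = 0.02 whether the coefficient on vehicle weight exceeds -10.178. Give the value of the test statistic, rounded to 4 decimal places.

Read off: b = -6.267, SE = 8.588 for vehicle weight.
H₀: β₁ = -10.178 vs H₁: β₁ > -10.178.
t = (-6.267 − (-10.178)) / 8.588 = 0.4554.
df = n − k − 1 = 34 − 3 − 1 = 30.
One-sided p ≈ 0.3260, which is ≥ 0.02, so fail to reject H₀.
The data do not give significant evidence that the true slope on vehicle weight exceeds -10.178 mpg per unit, holding the other predictors fixed.

t = 0.4554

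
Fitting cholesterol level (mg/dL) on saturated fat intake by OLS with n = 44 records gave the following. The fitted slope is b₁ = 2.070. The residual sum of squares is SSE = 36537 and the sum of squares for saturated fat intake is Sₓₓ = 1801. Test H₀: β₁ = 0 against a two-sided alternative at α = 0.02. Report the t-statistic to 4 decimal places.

t = 2.9784

MSE = SSE/(n − 2) = 36537/42 = 869.929.
SE(b₁) = √(MSE/Sₓₓ) = √(869.929/1801) = 0.695.
t = 2.070 / 0.695 = 2.9784.
df = n − 2 = 42.
Two-sided p ≈ 0.0048, which is < 0.02, so reject H₀.
There is evidence that saturated fat intake is associated with cholesterol level.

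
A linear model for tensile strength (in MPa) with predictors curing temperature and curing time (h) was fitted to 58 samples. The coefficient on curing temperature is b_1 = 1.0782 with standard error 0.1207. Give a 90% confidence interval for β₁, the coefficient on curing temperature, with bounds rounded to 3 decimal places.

df = n − k − 1 = 58 − 2 − 1 = 55.
t* = t_{0.05, 55} = 1.673034.
Margin = t* × SE = 1.673034 × 0.1207 = 0.20194.
CI: 1.0782 ± 0.20194 → (0.876, 1.280).
With 90% confidence, each one-unit increase in curing temperature is associated with a change of between 0.876 and 1.280 MPa in tensile strength, holding the other predictors fixed.

(0.876, 1.280)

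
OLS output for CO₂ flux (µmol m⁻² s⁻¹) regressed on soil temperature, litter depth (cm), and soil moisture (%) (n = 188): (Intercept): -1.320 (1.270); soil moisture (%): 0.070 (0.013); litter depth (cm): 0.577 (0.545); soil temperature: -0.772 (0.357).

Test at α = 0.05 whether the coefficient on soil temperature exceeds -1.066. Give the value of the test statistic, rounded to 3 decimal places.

Read off: b = -0.772, SE = 0.357 for soil temperature.
H₀: β₁ = -1.066 vs H₁: β₁ > -1.066.
t = (-0.772 − (-1.066)) / 0.357 = 0.824.
df = n − k − 1 = 188 − 3 − 1 = 184.
One-sided p ≈ 0.2056, which is ≥ 0.05, so fail to reject H₀.
The data do not give significant evidence that the true slope on soil temperature exceeds -1.066 µmol m⁻² s⁻¹ per unit, holding the other predictors fixed.

t = 0.824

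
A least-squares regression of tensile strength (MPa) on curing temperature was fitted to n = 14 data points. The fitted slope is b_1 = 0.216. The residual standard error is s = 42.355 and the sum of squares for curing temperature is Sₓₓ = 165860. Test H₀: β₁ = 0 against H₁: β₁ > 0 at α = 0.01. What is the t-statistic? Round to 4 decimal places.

SE(b_1) = s/√Sₓₓ = 42.355/√165860 = 0.104.
t = 0.216 / 0.104 = 2.0769.
df = n − 2 = 12.
One-sided p ≈ 0.0300, which is ≥ 0.01, so fail to reject H₀.
The data do not give significant evidence that the true slope on curing temperature is positive.

t = 2.0769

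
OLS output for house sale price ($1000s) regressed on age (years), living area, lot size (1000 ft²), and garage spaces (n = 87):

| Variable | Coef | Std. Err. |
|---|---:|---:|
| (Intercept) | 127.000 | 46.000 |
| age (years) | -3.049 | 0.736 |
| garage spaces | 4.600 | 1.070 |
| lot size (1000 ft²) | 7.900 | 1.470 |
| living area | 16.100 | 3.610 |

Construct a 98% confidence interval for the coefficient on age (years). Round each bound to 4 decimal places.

(-4.7953, -1.3027)

Read off: b = -3.049, SE = 0.736 for age (years).
df = n − k − 1 = 87 − 4 − 1 = 82.
t* = t_{0.01, 82} = 2.372687.
Margin = t* × SE = 2.372687 × 0.736 = 1.746298.
CI: -3.049 ± 1.746298 → (-4.7953, -1.3027).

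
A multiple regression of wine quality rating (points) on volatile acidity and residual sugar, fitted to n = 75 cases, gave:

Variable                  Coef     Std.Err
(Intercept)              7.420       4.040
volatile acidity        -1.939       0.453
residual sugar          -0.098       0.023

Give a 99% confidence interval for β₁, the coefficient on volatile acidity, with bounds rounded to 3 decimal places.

Read off: b = -1.939, SE = 0.453 for volatile acidity.
df = n − k − 1 = 75 − 2 − 1 = 72.
t* = t_{0.005, 72} = 2.645852.
Margin = t* × SE = 2.645852 × 0.453 = 1.19857.
CI: -1.939 ± 1.19857 → (-3.138, -0.740).

(-3.138, -0.740)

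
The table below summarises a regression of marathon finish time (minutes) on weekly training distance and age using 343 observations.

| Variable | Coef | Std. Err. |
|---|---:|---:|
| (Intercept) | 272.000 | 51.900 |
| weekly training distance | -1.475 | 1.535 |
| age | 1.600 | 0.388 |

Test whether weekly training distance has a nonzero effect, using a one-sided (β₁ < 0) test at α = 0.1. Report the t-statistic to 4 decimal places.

Read off: b = -1.475, SE = 1.535 for weekly training distance.
H₀: β₁ = 0 vs H₁: β₁ < 0.
t = -1.475 / 1.535 = -0.9609.
df = n − k − 1 = 343 − 2 − 1 = 340.
One-sided p ≈ 0.1686, which is ≥ 0.1, so fail to reject H₀.
The data do not give significant evidence that the true slope on weekly training distance is negative, holding the other predictors fixed.

t = -0.9609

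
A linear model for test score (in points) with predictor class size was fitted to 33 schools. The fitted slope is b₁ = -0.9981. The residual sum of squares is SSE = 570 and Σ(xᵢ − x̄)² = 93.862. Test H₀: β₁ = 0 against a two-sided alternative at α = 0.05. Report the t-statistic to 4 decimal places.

t = -2.2551

MSE = SSE/(n − 2) = 570/31 = 18.3871.
SE(b₁) = √(MSE/Sₓₓ) = √(18.3871/93.862) = 0.4426.
t = -0.9981 / 0.4426 = -2.2551.
df = n − 2 = 31.
Two-sided p ≈ 0.0313, which is < 0.05, so reject H₀.
There is evidence that class size is associated with test score.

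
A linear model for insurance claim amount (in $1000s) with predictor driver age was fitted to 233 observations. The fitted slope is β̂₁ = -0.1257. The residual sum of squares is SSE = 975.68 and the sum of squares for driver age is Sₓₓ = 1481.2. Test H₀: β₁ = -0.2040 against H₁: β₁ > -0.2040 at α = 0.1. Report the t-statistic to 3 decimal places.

t = 1.466

MSE = SSE/(n − 2) = 975.68/231 = 4.22372.
SE(β̂₁) = √(MSE/Sₓₓ) = √(4.22372/1481.2) = 0.0534.
t = (-0.1257 − (-0.2040)) / 0.0534 = 1.466.
df = n − 2 = 231.
One-sided p ≈ 0.0720, which is < 0.1, so reject H₀.
There is evidence that the true slope on driver age exceeds -0.2040 $1000s per unit.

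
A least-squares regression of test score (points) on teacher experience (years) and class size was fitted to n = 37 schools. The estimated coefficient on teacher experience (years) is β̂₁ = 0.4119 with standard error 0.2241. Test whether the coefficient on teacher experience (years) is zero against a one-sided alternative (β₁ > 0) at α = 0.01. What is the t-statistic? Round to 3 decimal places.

t = 1.838

H₀: β₁ = 0 vs H₁: β₁ > 0.
t = (β̂₁ − β₁⁰)/SE = 0.4119 / 0.2241 = 1.838.
df = n − k − 1 = 37 − 2 − 1 = 34.
One-sided p ≈ 0.0374, which is ≥ 0.01, so fail to reject H₀.
The data do not give significant evidence that the true slope on teacher experience (years) is positive, holding the other predictors fixed.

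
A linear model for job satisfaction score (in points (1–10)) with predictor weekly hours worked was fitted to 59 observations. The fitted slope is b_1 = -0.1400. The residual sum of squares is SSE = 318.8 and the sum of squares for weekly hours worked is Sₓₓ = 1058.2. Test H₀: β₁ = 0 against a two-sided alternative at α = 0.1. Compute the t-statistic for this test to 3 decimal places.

t = -1.926

MSE = SSE/(n − 2) = 318.8/57 = 5.59298.
SE(b_1) = √(MSE/Sₓₓ) = √(5.59298/1058.2) = 0.0727006.
t = -0.1400 / 0.0727006 = -1.926.
df = n − 2 = 57.
Two-sided p ≈ 0.0591, which is < 0.1, so reject H₀.
There is evidence that weekly hours worked is associated with job satisfaction score.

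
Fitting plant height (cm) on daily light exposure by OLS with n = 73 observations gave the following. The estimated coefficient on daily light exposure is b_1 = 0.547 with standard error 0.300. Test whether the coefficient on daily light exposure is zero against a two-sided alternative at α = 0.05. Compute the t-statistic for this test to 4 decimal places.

H₀: β₁ = 0 vs H₁: β₁ ≠ 0.
t = (b_1 − β₁⁰)/SE = 0.547 / 0.300 = 1.8233.
df = n − 2 = 73 − 2 = 71.
Two-sided p ≈ 0.0725, which is ≥ 0.05, so fail to reject H₀.
The data do not give significant evidence of an association between daily light exposure and plant height.

t = 1.8233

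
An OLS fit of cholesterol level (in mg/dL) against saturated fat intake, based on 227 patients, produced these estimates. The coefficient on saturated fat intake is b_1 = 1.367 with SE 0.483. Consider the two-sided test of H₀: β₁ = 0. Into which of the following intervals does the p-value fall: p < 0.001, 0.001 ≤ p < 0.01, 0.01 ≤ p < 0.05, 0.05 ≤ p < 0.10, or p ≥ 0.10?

t = 1.367 / 0.483 = 2.830.
df = n − 2 = 227 − 2 = 225.
Two-sided p = 2·P(T_{225} > |t|) ≈ 0.0051.
So 0.001 ≤ p < 0.01.

0.001 ≤ p < 0.01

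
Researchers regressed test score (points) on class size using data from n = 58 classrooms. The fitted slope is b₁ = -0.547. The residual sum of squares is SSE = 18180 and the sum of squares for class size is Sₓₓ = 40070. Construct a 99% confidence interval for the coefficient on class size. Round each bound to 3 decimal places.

MSE = SSE/(n − 2) = 18180/56 = 324.643.
SE(b₁) = √(MSE/Sₓₓ) = √(324.643/40070) = 0.0900105.
df = n − 2 = 56.
t* = t_{0.005, 56} = 2.666512.
Margin = t* × SE = 2.666512 × 0.0900105 = 0.24001.
CI: -0.547 ± 0.24001 → (-0.787, -0.307).
With 99% confidence, each one-unit increase in class size is associated with a change of between -0.787 and -0.307 points in test score.

(-0.787, -0.307)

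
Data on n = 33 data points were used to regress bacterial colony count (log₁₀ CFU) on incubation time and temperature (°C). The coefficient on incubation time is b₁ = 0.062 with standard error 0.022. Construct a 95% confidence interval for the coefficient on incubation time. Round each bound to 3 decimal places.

df = n − k − 1 = 33 − 2 − 1 = 30.
t* = t_{0.025, 30} = 2.042272.
Margin = t* × SE = 2.042272 × 0.022 = 0.04493.
CI: 0.062 ± 0.04493 → (0.017, 0.107).
With 95% confidence, each one-unit increase in incubation time is associated with a change of between 0.017 and 0.107 log₁₀ CFU in bacterial colony count, holding the other predictors fixed.

(0.017, 0.107)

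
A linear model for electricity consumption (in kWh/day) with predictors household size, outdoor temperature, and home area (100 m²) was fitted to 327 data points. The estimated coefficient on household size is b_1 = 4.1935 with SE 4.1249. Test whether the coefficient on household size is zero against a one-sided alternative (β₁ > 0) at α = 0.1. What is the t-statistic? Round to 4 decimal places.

H₀: β₁ = 0 vs H₁: β₁ > 0.
t = (b_1 − β₁⁰)/SE = 4.1935 / 4.1249 = 1.0166.
df = n − k − 1 = 327 − 3 − 1 = 323.
One-sided p ≈ 0.1550, which is ≥ 0.1, so fail to reject H₀.
The data do not give significant evidence that the true slope on household size is positive, holding the other predictors fixed.

t = 1.0166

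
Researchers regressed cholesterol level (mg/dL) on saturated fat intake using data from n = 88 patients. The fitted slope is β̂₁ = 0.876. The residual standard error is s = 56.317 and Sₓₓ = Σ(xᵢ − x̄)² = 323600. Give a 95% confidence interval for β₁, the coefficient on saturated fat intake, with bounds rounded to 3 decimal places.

SE(β̂₁) = s/√Sₓₓ = 56.317/√323600 = 0.099.
df = n − 2 = 86.
t* = t_{0.025, 86} = 1.987934.
Margin = t* × SE = 1.987934 × 0.099 = 0.19681.
CI: 0.876 ± 0.19681 → (0.679, 1.073).
With 95% confidence, each one-unit increase in saturated fat intake is associated with a change of between 0.679 and 1.073 mg/dL in cholesterol level.

(0.679, 1.073)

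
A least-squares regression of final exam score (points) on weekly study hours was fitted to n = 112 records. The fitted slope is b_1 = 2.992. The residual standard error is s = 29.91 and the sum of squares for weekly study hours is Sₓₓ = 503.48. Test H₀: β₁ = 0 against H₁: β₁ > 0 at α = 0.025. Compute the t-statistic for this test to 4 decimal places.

SE(b_1) = s/√Sₓₓ = 29.91/√503.48 = 1.33299.
t = 2.992 / 1.33299 = 2.2446.
df = n − 2 = 110.
One-sided p ≈ 0.0134, which is < 0.025, so reject H₀.
There is evidence that the true slope on weekly study hours is positive.

t = 2.2446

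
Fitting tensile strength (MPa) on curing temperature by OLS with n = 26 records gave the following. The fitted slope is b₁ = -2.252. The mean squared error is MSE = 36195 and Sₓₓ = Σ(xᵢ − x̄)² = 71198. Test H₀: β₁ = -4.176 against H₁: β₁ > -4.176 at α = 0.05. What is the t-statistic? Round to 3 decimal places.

SE(b₁) = √(MSE/Sₓₓ) = √(36195/71198) = 0.713001.
t = (-2.252 − (-4.176)) / 0.713001 = 2.698.
df = n − 2 = 24.
One-sided p ≈ 0.0063, which is < 0.05, so reject H₀.
There is evidence that the true slope on curing temperature exceeds -4.176 MPa per unit.

t = 2.698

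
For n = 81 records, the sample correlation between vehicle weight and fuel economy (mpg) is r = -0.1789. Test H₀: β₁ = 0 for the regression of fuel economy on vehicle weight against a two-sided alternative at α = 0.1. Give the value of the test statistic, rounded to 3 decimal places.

t = r·√(n − 2)/√(1 − r²) = -0.1789·√79/√0.967995 = -1.616.
df = n − 2 = 79.
Two-sided p ≈ 0.1100, which is ≥ 0.1, so fail to reject H₀.
The data do not give significant evidence of a linear association between vehicle weight and fuel economy.

t = -1.616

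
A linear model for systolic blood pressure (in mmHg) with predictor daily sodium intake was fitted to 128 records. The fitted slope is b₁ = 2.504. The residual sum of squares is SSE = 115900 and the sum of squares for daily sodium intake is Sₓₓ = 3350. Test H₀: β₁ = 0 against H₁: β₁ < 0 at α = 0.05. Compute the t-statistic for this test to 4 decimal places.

t = 4.7786

MSE = SSE/(n − 2) = 115900/126 = 919.841.
SE(b₁) = √(MSE/Sₓₓ) = √(919.841/3350) = 0.524003.
t = 2.504 / 0.524003 = 4.7786.
df = n − 2 = 126.
One-sided p ≈ 1.0000, which is ≥ 0.05, so fail to reject H₀.
The data do not give significant evidence that the true slope on daily sodium intake is negative.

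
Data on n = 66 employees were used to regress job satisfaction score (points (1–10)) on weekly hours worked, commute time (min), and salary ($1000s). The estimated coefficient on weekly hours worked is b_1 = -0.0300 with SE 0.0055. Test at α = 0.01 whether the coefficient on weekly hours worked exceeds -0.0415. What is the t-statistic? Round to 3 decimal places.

t = 2.091

H₀: β₁ = -0.0415 vs H₁: β₁ > -0.0415.
t = (b_1 − β₁⁰)/SE = (-0.0300 − (-0.0415)) / 0.0055 = 2.091.
df = n − k − 1 = 66 − 3 − 1 = 62.
One-sided p ≈ 0.0203, which is ≥ 0.01, so fail to reject H₀.
The data do not give significant evidence that the true slope on weekly hours worked exceeds -0.0415 points (1–10) per unit, holding the other predictors fixed.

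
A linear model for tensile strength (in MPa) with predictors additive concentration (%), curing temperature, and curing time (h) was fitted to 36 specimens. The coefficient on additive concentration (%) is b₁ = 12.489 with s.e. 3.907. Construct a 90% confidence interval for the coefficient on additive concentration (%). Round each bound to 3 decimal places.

df = n − k − 1 = 36 − 3 − 1 = 32.
t* = t_{0.05, 32} = 1.693889.
Margin = t* × SE = 1.693889 × 3.907 = 6.61802.
CI: 12.489 ± 6.61802 → (5.871, 19.107).
With 90% confidence, each one-unit increase in additive concentration (%) is associated with a change of between 5.871 and 19.107 MPa in tensile strength, holding the other predictors fixed.

(5.871, 19.107)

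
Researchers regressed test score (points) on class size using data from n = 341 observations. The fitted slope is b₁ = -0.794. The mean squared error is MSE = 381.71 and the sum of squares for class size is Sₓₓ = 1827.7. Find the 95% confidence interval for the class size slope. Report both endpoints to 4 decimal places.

SE(b₁) = √(MSE/Sₓₓ) = √(381.71/1827.7) = 0.456998.
df = n − 2 = 339.
t* = t_{0.025, 339} = 1.966986.
Margin = t* × SE = 1.966986 × 0.456998 = 0.898909.
CI: -0.794 ± 0.898909 → (-1.6929, 0.1049).
With 95% confidence, each one-unit increase in class size is associated with a change of between -1.6929 and 0.1049 points in test score.

(-1.6929, 0.1049)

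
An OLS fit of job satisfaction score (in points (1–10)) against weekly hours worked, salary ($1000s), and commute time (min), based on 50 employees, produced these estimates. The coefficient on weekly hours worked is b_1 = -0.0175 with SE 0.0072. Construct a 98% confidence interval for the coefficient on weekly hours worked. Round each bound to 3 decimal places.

(-0.035, 0.000)

df = n − k − 1 = 50 − 3 − 1 = 46.
t* = t_{0.01, 46} = 2.410188.
Margin = t* × SE = 2.410188 × 0.0072 = 0.01735.
CI: -0.0175 ± 0.01735 → (-0.035, 0.000).
With 98% confidence, each one-unit increase in weekly hours worked is associated with a change of between -0.035 and 0.000 points (1–10) in job satisfaction score, holding the other predictors fixed.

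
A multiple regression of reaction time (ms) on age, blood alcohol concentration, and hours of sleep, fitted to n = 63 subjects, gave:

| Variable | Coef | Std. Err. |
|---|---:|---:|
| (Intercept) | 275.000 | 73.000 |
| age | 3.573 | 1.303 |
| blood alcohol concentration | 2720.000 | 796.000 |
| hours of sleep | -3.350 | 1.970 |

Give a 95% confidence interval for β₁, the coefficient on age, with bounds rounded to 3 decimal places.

(0.966, 6.180)

Read off: b = 3.573, SE = 1.303 for age.
df = n − k − 1 = 63 − 3 − 1 = 59.
t* = t_{0.025, 59} = 2.000995.
Margin = t* × SE = 2.000995 × 1.303 = 2.60730.
CI: 3.573 ± 2.60730 → (0.966, 6.180).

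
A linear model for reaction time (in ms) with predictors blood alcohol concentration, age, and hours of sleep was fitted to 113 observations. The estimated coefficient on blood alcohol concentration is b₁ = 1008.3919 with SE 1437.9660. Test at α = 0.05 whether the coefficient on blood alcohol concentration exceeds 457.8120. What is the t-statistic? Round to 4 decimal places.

t = 0.3829

H₀: β₁ = 457.8120 vs H₁: β₁ > 457.8120.
t = (b₁ − β₁⁰)/SE = (1008.3919 − 457.8120) / 1437.9660 = 0.3829.
df = n − k − 1 = 113 − 3 − 1 = 109.
One-sided p ≈ 0.3513, which is ≥ 0.05, so fail to reject H₀.
The data do not give significant evidence that the true slope on blood alcohol concentration exceeds 457.8120 ms per unit, holding the other predictors fixed.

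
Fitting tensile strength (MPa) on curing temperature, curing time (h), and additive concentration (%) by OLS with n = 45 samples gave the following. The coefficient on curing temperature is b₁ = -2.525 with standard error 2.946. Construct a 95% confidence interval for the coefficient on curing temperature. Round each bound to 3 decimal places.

df = n − k − 1 = 45 − 3 − 1 = 41.
t* = t_{0.025, 41} = 2.019541.
Margin = t* × SE = 2.019541 × 2.946 = 5.94957.
CI: -2.525 ± 5.94957 → (-8.475, 3.425).
With 95% confidence, each one-unit increase in curing temperature is associated with a change of between -8.475 and 3.425 MPa in tensile strength, holding the other predictors fixed.

(-8.475, 3.425)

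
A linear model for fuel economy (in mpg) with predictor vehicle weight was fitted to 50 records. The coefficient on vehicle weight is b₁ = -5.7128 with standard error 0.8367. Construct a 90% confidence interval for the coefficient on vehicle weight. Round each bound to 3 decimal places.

(-7.116, -4.309)

df = n − 2 = 50 − 2 = 48.
t* = t_{0.05, 48} = 1.677224.
Margin = t* × SE = 1.677224 × 0.8367 = 1.40333.
CI: -5.7128 ± 1.40333 → (-7.116, -4.309).
With 90% confidence, each one-unit increase in vehicle weight is associated with a change of between -7.116 and -4.309 mpg in fuel economy.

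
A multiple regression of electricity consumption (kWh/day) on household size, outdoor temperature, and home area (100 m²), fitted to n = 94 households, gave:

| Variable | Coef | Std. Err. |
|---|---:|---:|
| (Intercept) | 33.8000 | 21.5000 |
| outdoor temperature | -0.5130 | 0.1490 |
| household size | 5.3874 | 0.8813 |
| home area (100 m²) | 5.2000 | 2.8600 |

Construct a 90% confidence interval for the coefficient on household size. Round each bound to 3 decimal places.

(3.923, 6.852)

Read off: b = 5.3874, SE = 0.8813 for household size.
df = n − k − 1 = 94 − 3 − 1 = 90.
t* = t_{0.05, 90} = 1.661961.
Margin = t* × SE = 1.661961 × 0.8813 = 1.46469.
CI: 5.3874 ± 1.46469 → (3.923, 6.852).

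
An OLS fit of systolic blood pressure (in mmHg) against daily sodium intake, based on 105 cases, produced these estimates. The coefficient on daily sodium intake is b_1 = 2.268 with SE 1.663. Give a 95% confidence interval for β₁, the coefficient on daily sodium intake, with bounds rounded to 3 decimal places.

(-1.030, 5.566)

df = n − 2 = 105 − 2 = 103.
t* = t_{0.025, 103} = 1.983264.
Margin = t* × SE = 1.983264 × 1.663 = 3.29817.
CI: 2.268 ± 3.29817 → (-1.030, 5.566).
With 95% confidence, each one-unit increase in daily sodium intake is associated with a change of between -1.030 and 5.566 mmHg in systolic blood pressure.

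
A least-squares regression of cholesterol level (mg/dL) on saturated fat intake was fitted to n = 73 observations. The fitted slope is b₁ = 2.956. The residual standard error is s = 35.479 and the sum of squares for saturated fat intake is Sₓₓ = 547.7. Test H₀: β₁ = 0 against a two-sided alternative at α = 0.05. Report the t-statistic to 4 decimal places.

t = 1.9499

SE(b₁) = s/√Sₓₓ = 35.479/√547.7 = 1.516.
t = 2.956 / 1.516 = 1.9499.
df = n − 2 = 71.
Two-sided p ≈ 0.0551, which is ≥ 0.05, so fail to reject H₀.
The data do not give significant evidence of an association between saturated fat intake and cholesterol level.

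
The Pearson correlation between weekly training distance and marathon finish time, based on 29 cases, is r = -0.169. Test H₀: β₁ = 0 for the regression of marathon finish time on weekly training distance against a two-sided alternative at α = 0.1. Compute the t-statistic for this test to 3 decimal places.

t = -0.891

t = r·√(n − 2)/√(1 − r²) = -0.169·√27/√0.971439 = -0.891.
df = n − 2 = 27.
Two-sided p ≈ 0.3808, which is ≥ 0.1, so fail to reject H₀.
The data do not give significant evidence of a linear association between weekly training distance and marathon finish time.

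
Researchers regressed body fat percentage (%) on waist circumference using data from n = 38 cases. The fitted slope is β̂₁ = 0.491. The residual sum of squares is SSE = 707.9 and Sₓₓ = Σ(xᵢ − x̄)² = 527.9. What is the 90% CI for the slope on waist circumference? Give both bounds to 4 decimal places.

MSE = SSE/(n − 2) = 707.9/36 = 19.6639.
SE(β̂₁) = √(MSE/Sₓₓ) = √(19.6639/527.9) = 0.193001.
df = n − 2 = 36.
t* = t_{0.05, 36} = 1.688298.
Margin = t* × SE = 1.688298 × 0.193001 = 0.325843.
CI: 0.491 ± 0.325843 → (0.1652, 0.8168).
With 90% confidence, each one-unit increase in waist circumference is associated with a change of between 0.1652 and 0.8168 % in body fat percentage.

(0.1652, 0.8168)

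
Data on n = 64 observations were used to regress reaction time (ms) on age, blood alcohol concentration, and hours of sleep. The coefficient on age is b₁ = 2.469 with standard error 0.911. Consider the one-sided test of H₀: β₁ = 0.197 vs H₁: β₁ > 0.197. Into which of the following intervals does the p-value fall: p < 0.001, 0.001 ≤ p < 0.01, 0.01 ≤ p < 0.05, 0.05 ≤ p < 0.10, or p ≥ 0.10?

t = (2.469 − 0.197) / 0.911 = 2.494.
df = n − k − 1 = 64 − 3 − 1 = 60.
One-sided p = P(T_{60} > t) ≈ 0.0077.
So 0.001 ≤ p < 0.01.

0.001 ≤ p < 0.01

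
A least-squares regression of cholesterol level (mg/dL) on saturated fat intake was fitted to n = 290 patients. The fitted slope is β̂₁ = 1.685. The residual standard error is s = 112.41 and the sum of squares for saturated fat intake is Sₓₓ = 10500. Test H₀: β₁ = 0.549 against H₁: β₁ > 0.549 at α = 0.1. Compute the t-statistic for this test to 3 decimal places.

SE(β̂₁) = s/√Sₓₓ = 112.41/√10500 = 1.09701.
t = (1.685 − 0.549) / 1.09701 = 1.036.
df = n − 2 = 288.
One-sided p ≈ 0.1506, which is ≥ 0.1, so fail to reject H₀.
The data do not give significant evidence that the true slope on saturated fat intake exceeds 0.549 mg/dL per unit.

t = 1.036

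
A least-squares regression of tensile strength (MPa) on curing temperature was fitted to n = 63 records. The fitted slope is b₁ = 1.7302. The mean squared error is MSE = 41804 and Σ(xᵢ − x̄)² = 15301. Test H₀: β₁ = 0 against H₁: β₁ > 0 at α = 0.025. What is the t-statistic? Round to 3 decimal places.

SE(b₁) = √(MSE/Sₓₓ) = √(41804/15301) = 1.65291.
t = 1.7302 / 1.65291 = 1.047.
df = n − 2 = 61.
One-sided p ≈ 0.1497, which is ≥ 0.025, so fail to reject H₀.
The data do not give significant evidence that the true slope on curing temperature is positive.

t = 1.047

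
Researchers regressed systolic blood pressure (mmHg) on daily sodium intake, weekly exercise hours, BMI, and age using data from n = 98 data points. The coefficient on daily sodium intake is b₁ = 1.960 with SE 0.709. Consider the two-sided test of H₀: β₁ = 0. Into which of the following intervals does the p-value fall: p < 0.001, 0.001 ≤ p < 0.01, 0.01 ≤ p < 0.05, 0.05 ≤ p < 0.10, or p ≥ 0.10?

t = 1.960 / 0.709 = 2.764.
df = n − k − 1 = 98 − 4 − 1 = 93.
Two-sided p = 2·P(T_{93} > |t|) ≈ 0.0069.
So 0.001 ≤ p < 0.01.

0.001 ≤ p < 0.01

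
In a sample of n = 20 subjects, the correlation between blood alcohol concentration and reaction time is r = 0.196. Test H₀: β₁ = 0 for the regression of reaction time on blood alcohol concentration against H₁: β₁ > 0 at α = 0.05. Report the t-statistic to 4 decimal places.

t = 0.8480

t = r·√(n − 2)/√(1 − r²) = 0.196·√18/√0.961584 = 0.8480.
df = n − 2 = 18.
One-sided p ≈ 0.2038, which is ≥ 0.05, so fail to reject H₀.
The data do not give significant evidence of a linear association between blood alcohol concentration and reaction time.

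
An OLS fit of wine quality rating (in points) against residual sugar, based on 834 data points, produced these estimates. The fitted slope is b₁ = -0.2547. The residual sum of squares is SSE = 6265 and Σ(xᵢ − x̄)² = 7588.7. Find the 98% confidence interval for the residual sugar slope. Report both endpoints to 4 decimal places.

(-0.3281, -0.1813)

MSE = SSE/(n − 2) = 6265/832 = 7.53005.
SE(b₁) = √(MSE/Sₓₓ) = √(7.53005/7588.7) = 0.0315003.
df = n − 2 = 832.
t* = t_{0.01, 832} = 2.330838.
Margin = t* × SE = 2.330838 × 0.0315003 = 0.073422.
CI: -0.2547 ± 0.073422 → (-0.3281, -0.1813).
With 98% confidence, each one-unit increase in residual sugar is associated with a change of between -0.3281 and -0.1813 points in wine quality rating.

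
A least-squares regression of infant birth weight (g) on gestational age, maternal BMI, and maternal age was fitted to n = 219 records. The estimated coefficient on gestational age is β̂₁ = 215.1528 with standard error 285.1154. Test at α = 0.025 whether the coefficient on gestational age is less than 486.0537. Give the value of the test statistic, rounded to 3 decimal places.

t = -0.950

H₀: β₁ = 486.0537 vs H₁: β₁ < 486.0537.
t = (β̂₁ − β₁⁰)/SE = (215.1528 − 486.0537) / 285.1154 = -0.950.
df = n − k − 1 = 219 − 3 − 1 = 215.
One-sided p ≈ 0.1716, which is ≥ 0.025, so fail to reject H₀.
The data do not give significant evidence that the true slope on gestational age is below 486.0537 g per unit, holding the other predictors fixed.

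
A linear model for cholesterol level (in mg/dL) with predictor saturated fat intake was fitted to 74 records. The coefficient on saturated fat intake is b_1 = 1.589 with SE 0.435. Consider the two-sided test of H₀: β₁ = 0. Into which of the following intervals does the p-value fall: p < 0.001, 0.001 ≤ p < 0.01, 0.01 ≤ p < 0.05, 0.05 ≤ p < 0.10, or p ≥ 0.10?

p < 0.001

t = 1.589 / 0.435 = 3.653.
df = n − 2 = 74 − 2 = 72.
Two-sided p = 2·P(T_{72} > |t|) ≈ 0.0005.
So p < 0.001.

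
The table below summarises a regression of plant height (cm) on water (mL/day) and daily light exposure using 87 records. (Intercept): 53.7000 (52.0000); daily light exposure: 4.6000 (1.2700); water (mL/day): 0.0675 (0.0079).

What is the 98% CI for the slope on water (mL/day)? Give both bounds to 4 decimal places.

(0.0488, 0.0862)

Read off: b = 0.0675, SE = 0.0079 for water (mL/day).
df = n − k − 1 = 87 − 2 − 1 = 84.
t* = t_{0.01, 84} = 2.371564.
Margin = t* × SE = 2.371564 × 0.0079 = 0.018735.
CI: 0.0675 ± 0.018735 → (0.0488, 0.0862).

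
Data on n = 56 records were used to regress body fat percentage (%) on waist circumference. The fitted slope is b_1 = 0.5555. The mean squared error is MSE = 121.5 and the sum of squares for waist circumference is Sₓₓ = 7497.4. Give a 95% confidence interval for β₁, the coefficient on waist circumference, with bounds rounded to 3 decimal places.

(0.300, 0.811)

SE(b_1) = √(MSE/Sₓₓ) = √(121.5/7497.4) = 0.127301.
df = n − 2 = 54.
t* = t_{0.025, 54} = 2.004879.
Margin = t* × SE = 2.004879 × 0.127301 = 0.25522.
CI: 0.5555 ± 0.25522 → (0.300, 0.811).
With 95% confidence, each one-unit increase in waist circumference is associated with a change of between 0.300 and 0.811 % in body fat percentage.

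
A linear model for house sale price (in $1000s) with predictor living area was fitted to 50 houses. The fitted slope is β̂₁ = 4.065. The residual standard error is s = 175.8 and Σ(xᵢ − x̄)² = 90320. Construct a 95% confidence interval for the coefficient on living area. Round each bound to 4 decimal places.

SE(β̂₁) = s/√Sₓₓ = 175.8/√90320 = 0.584961.
df = n − 2 = 48.
t* = t_{0.025, 48} = 2.010635.
Margin = t* × SE = 2.010635 × 0.584961 = 1.176143.
CI: 4.065 ± 1.176143 → (2.8889, 5.2411).
With 95% confidence, each one-unit increase in living area is associated with a change of between 2.8889 and 5.2411 $1000s in house sale price.

(2.8889, 5.2411)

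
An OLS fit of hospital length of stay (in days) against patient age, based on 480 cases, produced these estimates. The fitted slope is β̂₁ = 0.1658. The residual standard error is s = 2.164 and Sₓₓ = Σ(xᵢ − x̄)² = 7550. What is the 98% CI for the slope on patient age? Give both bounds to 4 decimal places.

SE(β̂₁) = s/√Sₓₓ = 2.164/√7550 = 0.0249048.
df = n − 2 = 478.
t* = t_{0.01, 478} = 2.334174.
Margin = t* × SE = 2.334174 × 0.0249048 = 0.058132.
CI: 0.1658 ± 0.058132 → (0.1077, 0.2239).
With 98% confidence, each one-unit increase in patient age is associated with a change of between 0.1077 and 0.2239 days in hospital length of stay.

(0.1077, 0.2239)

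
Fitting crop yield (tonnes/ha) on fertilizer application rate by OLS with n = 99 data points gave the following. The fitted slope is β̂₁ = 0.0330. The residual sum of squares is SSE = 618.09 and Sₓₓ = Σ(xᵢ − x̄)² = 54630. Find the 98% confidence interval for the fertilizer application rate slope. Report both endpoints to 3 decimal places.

MSE = SSE/(n − 2) = 618.09/97 = 6.37206.
SE(β̂₁) = √(MSE/Sₓₓ) = √(6.37206/54630) = 0.0108.
df = n − 2 = 97.
t* = t_{0.01, 97} = 2.365407.
Margin = t* × SE = 2.365407 × 0.0108 = 0.02555.
CI: 0.0330 ± 0.02555 → (0.007, 0.059).
With 98% confidence, each one-unit increase in fertilizer application rate is associated with a change of between 0.007 and 0.059 tonnes/ha in crop yield.

(0.007, 0.059)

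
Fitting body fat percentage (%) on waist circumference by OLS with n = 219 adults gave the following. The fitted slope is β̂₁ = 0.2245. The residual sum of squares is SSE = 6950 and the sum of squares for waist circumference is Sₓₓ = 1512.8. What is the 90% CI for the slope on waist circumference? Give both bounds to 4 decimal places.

MSE = SSE/(n − 2) = 6950/217 = 32.0276.
SE(β̂₁) = √(MSE/Sₓₓ) = √(32.0276/1512.8) = 0.145503.
df = n − 2 = 217.
t* = t_{0.05, 217} = 1.651906.
Margin = t* × SE = 1.651906 × 0.145503 = 0.240357.
CI: 0.2245 ± 0.240357 → (-0.0159, 0.4649).
With 90% confidence, each one-unit increase in waist circumference is associated with a change of between -0.0159 and 0.4649 % in body fat percentage.

(-0.0159, 0.4649)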